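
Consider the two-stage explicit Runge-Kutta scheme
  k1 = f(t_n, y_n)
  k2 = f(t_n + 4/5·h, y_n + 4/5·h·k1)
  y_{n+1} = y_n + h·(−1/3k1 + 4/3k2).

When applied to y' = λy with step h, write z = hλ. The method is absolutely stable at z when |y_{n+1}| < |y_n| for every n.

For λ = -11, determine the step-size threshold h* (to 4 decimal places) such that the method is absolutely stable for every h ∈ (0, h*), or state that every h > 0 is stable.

On y'=λy, z=hλ:
  k1=λy_n ⇒ h·k1=z·y_n;  k2=λ(1+4/5z)y_n ⇒ h·k2=z(1+4/5z)y_n
  y_{n+1}/y_n = 1 − 1/3z + 4/3z(1+4/5z) = 1 + z + 16/15z²
  Hence R(z) = 1 + z + 16/15z².

Need |R(x)|<1, x<0.
x=-1.35: |R|=1.5940
R=1: x+16/15x²=0 ⇒ x=−15/16=-0.9375; min R=1−1/(4·16/15)=0.7656>−1
Confirm numerically:
  x=-0.773: |R|=0.86436 <1
  x=-0.531: |R|=0.76976 <1
  x=-0.499: |R|=0.76660 <1
  x=-1.114: |R|=1.20973 >1
  x=-1.041: |R|=1.11493 >1
Interval (-0.9375, 0).

(-0.9375,0); λ=-11 ⇒ h* = (15/16)/11 = 0.0852.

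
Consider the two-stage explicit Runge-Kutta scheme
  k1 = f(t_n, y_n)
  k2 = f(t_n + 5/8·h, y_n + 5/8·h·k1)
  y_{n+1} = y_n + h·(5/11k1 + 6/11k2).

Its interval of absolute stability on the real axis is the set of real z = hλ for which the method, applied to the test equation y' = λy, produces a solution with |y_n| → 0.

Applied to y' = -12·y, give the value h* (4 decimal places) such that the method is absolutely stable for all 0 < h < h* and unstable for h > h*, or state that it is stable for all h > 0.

On y'=λy, z=hλ:
  k1=λy_n ⇒ h·k1=z·y_n;  k2=λ(1+5/8z)y_n ⇒ h·k2=z(1+5/8z)y_n
  y_{n+1}/y_n = 1 + 5/11z + 6/11z(1+5/8z) = 1 + z + 15/44z²
  ⇒ R(z) = 1 + z + 15/44z².

Boundary: |R(x)|=1, x<0.
x=-0.67: |R|=0.4830
R=1: x+15/44x²=0 ⇒ x=−44/15=-2.9333; min R=1−1/(4·15/44)=0.2667>−1
Confirm numerically:
  x=-2.898: |R|=0.96509 <1
  x=-1.803: |R|=0.30523 <1
  x=-1.687: |R|=0.28322 <1
  x=-3.152: |R|=1.23497 >1
  x=-3.135: |R|=1.21553 >1
  x=-3.053: |R|=1.12455 >1
So |R|<1 on (-2.9333, 0).

(-2.9333,0); λ=-12 ⇒ h* = (44/15)/12 = 0.2444.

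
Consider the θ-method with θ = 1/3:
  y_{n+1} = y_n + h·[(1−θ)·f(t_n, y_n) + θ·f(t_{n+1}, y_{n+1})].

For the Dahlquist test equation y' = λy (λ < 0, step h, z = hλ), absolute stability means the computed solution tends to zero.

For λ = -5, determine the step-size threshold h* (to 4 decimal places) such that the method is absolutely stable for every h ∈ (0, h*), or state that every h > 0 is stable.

(-6.0000,0); λ=-5 ⇒ h* = (6)/5 = 1.2000.

On y'=λy, z=hλ:
  y_{n+1} = y_n + z·[2/3·y_n + 1/3·y_{n+1}] ⇒ (1 − 1/3z)y_{n+1} = (1 + 2/3z)y_n
  Hence R(z) = (1 + 2/3z)/(1 − 1/3z).

Find x<0 with |R(x)|<1.
x=-0.47: |R|=0.5937
R=−1: 1+2/3x = −1+1/3x ⇒ -1/3x=2 ⇒ x=2/(-1/3)=-6.0000
Confirm numerically:
  x=-5.559: |R|=0.94848 <1
  x=-4.365: |R|=0.77800 <1
  x=-3.171: |R|=0.54157 <1
  x=-6.321: |R|=1.03444 >1
  x=-6.312: |R|=1.03351 >1
  x=-6.053: |R|=1.00585 >1
Stable set (-6.0000, 0).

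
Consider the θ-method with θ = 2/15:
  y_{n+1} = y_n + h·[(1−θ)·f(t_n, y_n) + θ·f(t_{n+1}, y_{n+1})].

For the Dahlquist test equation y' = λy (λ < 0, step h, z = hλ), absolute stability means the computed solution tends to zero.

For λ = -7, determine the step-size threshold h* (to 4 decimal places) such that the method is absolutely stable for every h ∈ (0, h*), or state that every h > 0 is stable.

With y'=λy (z=hλ):
  y_{n+1} = y_n + z·[13/15·y_n + 2/15·y_{n+1}] ⇒ (1 − 2/15z)y_{n+1} = (1 + 13/15z)y_n
  R(z) = (1 + 13/15z)/(1 − 2/15z).

Solve |R(x)|<1 on ℝ⁻.
x=-1.67: |R|=0.3659
R=−1: 1+13/15x = −1+2/15x ⇒ -11/15x=2 ⇒ x=2/(-11/15)=-2.7273
Confirm numerically:
  x=-2.326: |R|=0.77539 <1
  x=-1.750: |R|=0.41892 <1
  x=-1.579: |R|=0.30438 <1
  x=-1.285: |R|=0.09704 <1
  x=-3.145: |R|=1.21583 >1
  x=-3.053: |R|=1.16976 >1
  x=-2.872: |R|=1.07675 >1
Interval (-2.7273, 0).

(-2.7273,0); λ=-7 ⇒ h* = (30/11)/7 = 0.3896.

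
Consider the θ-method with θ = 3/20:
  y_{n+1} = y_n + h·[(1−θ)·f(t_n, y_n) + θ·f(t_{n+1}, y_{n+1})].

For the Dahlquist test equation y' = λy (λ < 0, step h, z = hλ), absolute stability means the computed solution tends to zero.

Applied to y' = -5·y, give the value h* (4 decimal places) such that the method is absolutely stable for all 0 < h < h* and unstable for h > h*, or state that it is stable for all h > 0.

Set f=λy, z=hλ:
  y_{n+1} = y_n + z·[17/20·y_n + 3/20·y_{n+1}] ⇒ (1 − 3/20z)y_{n+1} = (1 + 17/20z)y_n
  so R(z) = (1 + 17/20z)/(1 − 3/20z).

Solve |R(x)|<1 on ℝ⁻.
x=-1.58: |R|=0.2773
R=−1: 1+17/20x = −1+3/20x ⇒ -7/10x=2 ⇒ x=2/(-7/10)=-2.8571
Confirm numerically:
  x=-2.384: |R|=0.75604 <1
  x=-1.997: |R|=0.53669 <1
  x=-1.267: |R|=0.06466 <1
  x=-3.337: |R|=1.22385 >1
  x=-2.923: |R|=1.03205 >1
  x=-2.906: |R|=1.02382 >1
Interval (-2.8571, 0).

(-2.8571,0); λ=-5 ⇒ h* = (20/7)/5 = 0.5714.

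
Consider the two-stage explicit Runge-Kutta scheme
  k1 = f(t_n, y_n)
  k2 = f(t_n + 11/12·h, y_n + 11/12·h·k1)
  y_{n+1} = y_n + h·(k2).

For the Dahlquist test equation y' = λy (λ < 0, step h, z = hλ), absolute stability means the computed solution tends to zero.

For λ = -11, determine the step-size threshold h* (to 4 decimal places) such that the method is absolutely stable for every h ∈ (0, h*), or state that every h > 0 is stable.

(-1.0909,0); λ=-11 ⇒ h* = (12/11)/11 = 0.0992.

Test eqn y'=λy, z=hλ:
  k1=λy_n ⇒ h·k1=z·y_n;  k2=λ(1+11/12z)y_n ⇒ h·k2=z(1+11/12z)y_n
  y_{n+1}/y_n = 1 + z(1+11/12z) = 1 + z + 11/12z²
  Hence R(z) = 1 + z + 11/12z².

Find x<0 with |R(x)|<1.
x=-1.7: |R|=1.9492
R=1: x+11/12x²=0 ⇒ x=−12/11=-1.0909; min R=1−1/(4·11/12)=0.7273>−1
Confirm numerically:
  x=-0.972: |R|=0.89405 <1
  x=-0.911: |R|=0.84976 <1
  x=-0.508: |R|=0.72856 <1
  x=-1.496: |R|=1.55551 >1
  x=-1.359: |R|=1.33397 >1
So |R|<1 on (-1.0909, 0).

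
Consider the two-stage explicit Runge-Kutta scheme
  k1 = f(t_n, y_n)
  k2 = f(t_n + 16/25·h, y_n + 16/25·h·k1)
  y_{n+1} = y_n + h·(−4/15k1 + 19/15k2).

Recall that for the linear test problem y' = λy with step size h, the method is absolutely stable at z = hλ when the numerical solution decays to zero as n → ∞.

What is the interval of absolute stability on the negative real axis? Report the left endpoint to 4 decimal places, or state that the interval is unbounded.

(-1.2336, 0).

On y'=λy, z=hλ:
  k1=λy_n ⇒ h·k1=z·y_n;  k2=λ(1+16/25z)y_n ⇒ h·k2=z(1+16/25z)y_n
  y_{n+1}/y_n = 1 − 4/15z + 19/15z(1+16/25z) = 1 + z + 304/375z²
  R(z) = 1 + z + 304/375z².

Solve |R(x)|<1 on ℝ⁻.
x=-1.5: |R|=1.3240
R=1: x+304/375x²=0 ⇒ x=−375/304=-1.2336; min R=1−1/(4·304/375)=0.6916>−1
Confirm numerically:
  x=-1.149: |R|=0.92124 <1
  x=-0.797: |R|=0.71794 <1
  x=-0.761: |R|=0.70847 <1
  x=-1.754: |R|=1.74003 >1
  x=-1.600: |R|=1.47531 >1
  x=-1.332: |R|=1.10630 >1
So |R|<1 on (-1.2336, 0).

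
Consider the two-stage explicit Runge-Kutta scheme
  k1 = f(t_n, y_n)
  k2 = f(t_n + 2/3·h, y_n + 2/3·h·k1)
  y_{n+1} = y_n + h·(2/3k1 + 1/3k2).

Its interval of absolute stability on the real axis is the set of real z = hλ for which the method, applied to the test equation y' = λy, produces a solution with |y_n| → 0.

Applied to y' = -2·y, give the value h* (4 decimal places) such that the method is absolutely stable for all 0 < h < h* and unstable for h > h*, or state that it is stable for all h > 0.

Test eqn y'=λy, z=hλ:
  k1=λy_n ⇒ h·k1=z·y_n;  k2=λ(1+2/3z)y_n ⇒ h·k2=z(1+2/3z)y_n
  y_{n+1}/y_n = 1 + 2/3z + 1/3z(1+2/3z) = 1 + z + 2/9z²
  so R(z) = 1 + z + 2/9z².

Boundary: |R(x)|=1, x<0.
x=-1.13: |R|=0.1538
R=1: x+2/9x²=0 ⇒ x=−9/2=-4.5000; min R=1−1/(4·2/9)=-0.1250>−1
Confirm numerically:
  x=-4.313: |R|=0.82077 <1
  x=-3.398: |R|=0.16787 <1
  x=-1.986: |R|=0.10951 <1
  x=-4.808: |R|=1.32908 >1
  x=-4.758: |R|=1.27279 >1
  x=-4.722: |R|=1.23295 >1
So |R|<1 on (-4.5000, 0).

(-4.5000,0); λ=-2 ⇒ h* = (9/2)/2 = 2.2500.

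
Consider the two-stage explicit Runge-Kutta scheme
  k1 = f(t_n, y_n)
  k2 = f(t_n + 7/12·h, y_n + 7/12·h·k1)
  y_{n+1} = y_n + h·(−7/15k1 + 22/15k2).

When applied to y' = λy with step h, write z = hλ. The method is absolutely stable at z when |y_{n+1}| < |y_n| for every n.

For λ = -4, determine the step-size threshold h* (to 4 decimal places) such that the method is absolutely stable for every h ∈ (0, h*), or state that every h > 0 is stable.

(-1.1688,0); λ=-4 ⇒ h* = (90/77)/4 = 0.2922.

On y'=λy, z=hλ:
  k1=λy_n ⇒ h·k1=z·y_n;  k2=λ(1+7/12z)y_n ⇒ h·k2=z(1+7/12z)y_n
  y_{n+1}/y_n = 1 − 7/15z + 22/15z(1+7/12z) = 1 + z + 77/90z²
  R(z) = 1 + z + 77/90z².

Find x<0 with |R(x)|<1.
x=-0.7: |R|=0.7192
R=1: x+77/90x²=0 ⇒ x=−90/77=-1.1688; min R=1−1/(4·77/90)=0.7078>−1
Confirm numerically:
  x=-0.971: |R|=0.83565 <1
  x=-0.811: |R|=0.75172 <1
  x=-0.661: |R|=0.71281 <1
  x=-1.583: |R|=1.56093 >1
  x=-1.532: |R|=1.47601 >1
  x=-1.317: |R|=1.16695 >1
Interval (-1.1688, 0).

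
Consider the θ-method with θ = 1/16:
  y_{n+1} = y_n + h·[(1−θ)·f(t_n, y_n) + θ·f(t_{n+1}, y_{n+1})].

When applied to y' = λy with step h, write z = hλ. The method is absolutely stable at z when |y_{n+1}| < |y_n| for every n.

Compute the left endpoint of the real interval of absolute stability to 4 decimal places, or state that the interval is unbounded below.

On y'=λy, z=hλ:
  y_{n+1} = y_n + z·[15/16·y_n + 1/16·y_{n+1}] ⇒ (1 − 1/16z)y_{n+1} = (1 + 15/16z)y_n
  so R(z) = (1 + 15/16z)/(1 − 1/16z).

Boundary: |R(x)|=1, x<0.
x=-0.7: |R|=0.3293
R=−1: 1+15/16x = −1+1/16x ⇒ -7/8x=2 ⇒ x=2/(-7/8)=-2.2857
Confirm numerically:
  x=-1.581: |R|=0.43883 <1
  x=-1.437: |R|=0.31858 <1
  x=-1.169: |R|=0.08941 <1
  x=-1.007: |R|=0.05263 <1
  x=-2.840: |R|=1.41189 >1
  x=-2.403: |R|=1.08922 >1
  x=-2.341: |R|=1.04220 >1
Interval (-2.2857, 0).

left endpoint -2.2857.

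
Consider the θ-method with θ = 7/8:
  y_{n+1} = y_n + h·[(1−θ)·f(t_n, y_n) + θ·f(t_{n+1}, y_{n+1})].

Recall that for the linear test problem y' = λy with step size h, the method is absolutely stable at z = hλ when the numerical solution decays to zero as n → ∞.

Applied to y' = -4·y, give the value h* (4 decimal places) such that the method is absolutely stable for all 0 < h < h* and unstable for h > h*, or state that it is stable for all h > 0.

unbounded; (−∞, 0). Any h>0 works for λ=-4.

On y'=λy, z=hλ:
  y_{n+1} = y_n + z·[1/8·y_n + 7/8·y_{n+1}] ⇒ (1 − 7/8z)y_{n+1} = (1 + 1/8z)y_n
  Hence R(z) = (1 + 1/8z)/(1 − 7/8z).

Need |R(x)|<1, x<0.
x=-1.57: |R|=0.3386
x=-2: |R|=0.2727
x=-10: |R|=0.0256
x=-100: |R|=0.1299
θ=7/8≥1/2 ⇒ |1+1/8x|<|1−7/8x| ∀x<0 ⇒ stable on all of ℝ⁻.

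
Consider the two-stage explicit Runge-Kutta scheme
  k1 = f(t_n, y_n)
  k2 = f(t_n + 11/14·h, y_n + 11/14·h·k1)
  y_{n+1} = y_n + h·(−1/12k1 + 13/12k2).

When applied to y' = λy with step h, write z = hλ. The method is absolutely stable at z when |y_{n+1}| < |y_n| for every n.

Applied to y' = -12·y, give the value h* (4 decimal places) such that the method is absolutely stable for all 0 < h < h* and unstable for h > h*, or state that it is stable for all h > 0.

(-1.1748,0); λ=-12 ⇒ h* = (168/143)/12 = 0.0979.

Set f=λy, z=hλ:
  k1=λy_n ⇒ h·k1=z·y_n;  k2=λ(1+11/14z)y_n ⇒ h·k2=z(1+11/14z)y_n
  y_{n+1}/y_n = 1 − 1/12z + 13/12z(1+11/14z) = 1 + z + 143/168z²
  so R(z) = 1 + z + 143/168z².

Solve |R(x)|<1 on ℝ⁻.
x=-1.37: |R|=1.2276
R=1: x+143/168x²=0 ⇒ x=−168/143=-1.1748; min R=1−1/(4·143/168)=0.7063>−1
Confirm numerically:
  x=-1.119: |R|=0.94683 <1
  x=-0.856: |R|=0.76770 <1
  x=-0.820: |R|=0.75234 <1
  x=-0.561: |R|=0.70689 <1
  x=-1.324: |R|=1.16812 >1
  x=-1.254: |R|=1.08451 >1
Stable set (-1.1748, 0).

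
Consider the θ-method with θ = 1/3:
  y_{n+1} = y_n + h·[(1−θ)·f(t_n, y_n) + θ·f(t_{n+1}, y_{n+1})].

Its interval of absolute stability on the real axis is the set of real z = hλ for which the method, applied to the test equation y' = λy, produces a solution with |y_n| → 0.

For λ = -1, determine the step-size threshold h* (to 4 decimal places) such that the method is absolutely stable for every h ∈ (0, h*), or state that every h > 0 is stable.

(-6.0000,0); λ=-1 ⇒ h* = (6)/1 = 6.0000.

Test eqn y'=λy, z=hλ:
  y_{n+1} = y_n + z·[2/3·y_n + 1/3·y_{n+1}] ⇒ (1 − 1/3z)y_{n+1} = (1 + 2/3z)y_n
  ⇒ R(z) = (1 + 2/3z)/(1 − 1/3z).

Find x<0 with |R(x)|<1.
x=-0.39: |R|=0.6549
R=−1: 1+2/3x = −1+1/3x ⇒ -1/3x=2 ⇒ x=2/(-1/3)=-6.0000
Confirm numerically:
  x=-5.407: |R|=0.92946 <1
  x=-4.403: |R|=0.78428 <1
  x=-3.779: |R|=0.67237 <1
  x=-3.375: |R|=0.58824 <1
  x=-6.567: |R|=1.05927 >1
  x=-6.566: |R|=1.05917 >1
  x=-6.233: |R|=1.02524 >1
Interval (-6.0000, 0).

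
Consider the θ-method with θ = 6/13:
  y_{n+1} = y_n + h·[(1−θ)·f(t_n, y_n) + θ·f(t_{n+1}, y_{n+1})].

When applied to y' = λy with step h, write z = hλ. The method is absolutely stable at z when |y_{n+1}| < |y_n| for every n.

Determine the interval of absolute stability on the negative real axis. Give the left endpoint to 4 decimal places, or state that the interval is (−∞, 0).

z∈(-26.0000,0).

Set f=λy, z=hλ:
  y_{n+1} = y_n + z·[7/13·y_n + 6/13·y_{n+1}] ⇒ (1 − 6/13z)y_{n+1} = (1 + 7/13z)y_n
  Hence R(z) = (1 + 7/13z)/(1 − 6/13z).

Solve |R(x)|<1 on ℝ⁻.
x=-1.03: |R|=0.3019
R=−1: 1+7/13x = −1+6/13x ⇒ -1/13x=2 ⇒ x=2/(-1/13)=-26.0000
Confirm numerically:
  x=-23.551: |R|=0.98413 <1
  x=-23.544: |R|=0.98408 <1
  x=-22.347: |R|=0.97516 <1
  x=-21.798: |R|=0.97078 <1
  x=-26.500: |R|=1.00291 >1
  x=-26.134: |R|=1.00079 >1
  x=-26.131: |R|=1.00077 >1
Stable set (-26.0000, 0).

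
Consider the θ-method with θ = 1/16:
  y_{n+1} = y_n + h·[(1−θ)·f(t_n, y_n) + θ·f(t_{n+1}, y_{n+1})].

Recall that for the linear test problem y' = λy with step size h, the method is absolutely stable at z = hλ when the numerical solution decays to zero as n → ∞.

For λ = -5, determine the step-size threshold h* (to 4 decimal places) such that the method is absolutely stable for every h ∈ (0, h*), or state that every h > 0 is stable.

Set f=λy, z=hλ:
  y_{n+1} = y_n + z·[15/16·y_n + 1/16·y_{n+1}] ⇒ (1 − 1/16z)y_{n+1} = (1 + 15/16z)y_n
  ⇒ R(z) = (1 + 15/16z)/(1 − 1/16z).

Boundary: |R(x)|=1, x<0.
x=-0.66: |R|=0.3661
R=−1: 1+15/16x = −1+1/16x ⇒ -7/8x=2 ⇒ x=2/(-7/8)=-2.2857
Confirm numerically:
  x=-2.164: |R|=0.90619 <1
  x=-1.421: |R|=0.30509 <1
  x=-1.265: |R|=0.17231 <1
  x=-2.858: |R|=1.42486 >1
  x=-2.454: |R|=1.12767 >1
So |R|<1 on (-2.2857, 0).

(-2.2857,0); λ=-5 ⇒ h* = (16/7)/5 = 0.4571.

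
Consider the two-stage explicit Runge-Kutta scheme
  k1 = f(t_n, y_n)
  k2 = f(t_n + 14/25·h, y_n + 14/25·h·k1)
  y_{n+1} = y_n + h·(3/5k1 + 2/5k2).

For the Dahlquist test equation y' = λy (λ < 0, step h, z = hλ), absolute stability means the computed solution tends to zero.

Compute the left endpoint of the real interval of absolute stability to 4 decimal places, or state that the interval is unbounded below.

Test eqn y'=λy, z=hλ:
  k1=λy_n ⇒ h·k1=z·y_n;  k2=λ(1+14/25z)y_n ⇒ h·k2=z(1+14/25z)y_n
  y_{n+1}/y_n = 1 + 3/5z + 2/5z(1+14/25z) = 1 + z + 28/125z²
  R(z) = 1 + z + 28/125z².

Boundary: |R(x)|=1, x<0.
x=-0.91: |R|=0.2755
R=1: x+28/125x²=0 ⇒ x=−125/28=-4.4643; min R=1−1/(4·28/125)=-0.1161>−1
Confirm numerically:
  x=-4.253: |R|=0.79871 <1
  x=-2.518: |R|=0.09777 <1
  x=-2.298: |R|=0.11510 <1
  x=-4.890: |R|=1.46631 >1
  x=-4.657: |R|=1.20103 >1
Interval (-4.4643, 0).

left endpoint -4.4643.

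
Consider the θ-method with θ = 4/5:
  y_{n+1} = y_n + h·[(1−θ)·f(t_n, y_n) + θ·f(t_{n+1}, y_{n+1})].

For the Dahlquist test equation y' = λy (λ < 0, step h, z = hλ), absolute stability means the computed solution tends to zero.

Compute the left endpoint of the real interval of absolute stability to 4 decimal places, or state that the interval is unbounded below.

unbounded; (−∞, 0).

On y'=λy, z=hλ:
  y_{n+1} = y_n + z·[1/5·y_n + 4/5·y_{n+1}] ⇒ (1 − 4/5z)y_{n+1} = (1 + 1/5z)y_n
  ⇒ R(z) = (1 + 1/5z)/(1 − 4/5z).

Solve |R(x)|<1 on ℝ⁻.
x=-1.24: |R|=0.3775
x=-2: |R|=0.2308
x=-10: |R|=0.1111
x=-100: |R|=0.2346
θ=4/5≥1/2 ⇒ |1+1/5x|<|1−4/5x| ∀x<0 ⇒ unbounded interval.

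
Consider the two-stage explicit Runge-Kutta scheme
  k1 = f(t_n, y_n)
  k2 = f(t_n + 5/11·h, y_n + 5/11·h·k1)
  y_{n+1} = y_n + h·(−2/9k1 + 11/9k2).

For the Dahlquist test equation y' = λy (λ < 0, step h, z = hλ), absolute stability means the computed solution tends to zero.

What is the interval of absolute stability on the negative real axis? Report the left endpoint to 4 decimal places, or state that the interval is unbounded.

On y'=λy, z=hλ:
  k1=λy_n ⇒ h·k1=z·y_n;  k2=λ(1+5/11z)y_n ⇒ h·k2=z(1+5/11z)y_n
  y_{n+1}/y_n = 1 − 2/9z + 11/9z(1+5/11z) = 1 + z + 5/9z²
  Hence R(z) = 1 + z + 5/9z².

Need |R(x)|<1, x<0.
x=-0.52: |R|=0.6302
R=1: x+5/9x²=0 ⇒ x=−9/5=-1.8000; min R=1−1/(4·5/9)=0.5500>−1
Confirm numerically:
  x=-1.403: |R|=0.69056 <1
  x=-1.324: |R|=0.64988 <1
  x=-1.050: |R|=0.56250 <1
  x=-1.010: |R|=0.55672 <1
  x=-2.152: |R|=1.42084 >1
  x=-1.903: |R|=1.10889 >1
Stable set (-1.8000, 0).

(-1.8000, 0).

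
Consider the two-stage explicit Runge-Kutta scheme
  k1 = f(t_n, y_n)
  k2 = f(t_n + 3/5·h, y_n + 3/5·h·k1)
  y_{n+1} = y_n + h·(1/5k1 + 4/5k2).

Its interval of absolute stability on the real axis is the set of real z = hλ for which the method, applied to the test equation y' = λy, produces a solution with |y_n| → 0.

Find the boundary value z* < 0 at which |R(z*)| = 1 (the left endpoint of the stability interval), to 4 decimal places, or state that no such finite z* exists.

z* = -2.0833.

Test eqn y'=λy, z=hλ:
  k1=λy_n ⇒ h·k1=z·y_n;  k2=λ(1+3/5z)y_n ⇒ h·k2=z(1+3/5z)y_n
  y_{n+1}/y_n = 1 + 1/5z + 4/5z(1+3/5z) = 1 + z + 12/25z²
  Hence R(z) = 1 + z + 12/25z².

Solve |R(x)|<1 on ℝ⁻.
x=-0.51: |R|=0.6148
R=1: x+12/25x²=0 ⇒ x=−25/12=-2.0833; min R=1−1/(4·12/25)=0.4792>−1
Confirm numerically:
  x=-1.758: |R|=0.72547 <1
  x=-1.454: |R|=0.56078 <1
  x=-1.361: |R|=0.52811 <1
  x=-2.583: |R|=1.61951 >1
  x=-2.270: |R|=1.20339 >1
Stable set (-2.0833, 0).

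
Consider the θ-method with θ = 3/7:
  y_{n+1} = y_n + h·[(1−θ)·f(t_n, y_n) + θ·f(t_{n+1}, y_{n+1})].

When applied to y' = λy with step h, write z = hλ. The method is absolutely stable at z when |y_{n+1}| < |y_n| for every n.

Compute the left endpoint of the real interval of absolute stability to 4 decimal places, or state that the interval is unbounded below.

z* = -14.0000.

Set f=λy, z=hλ:
  y_{n+1} = y_n + z·[4/7·y_n + 3/7·y_{n+1}] ⇒ (1 − 3/7z)y_{n+1} = (1 + 4/7z)y_n
  Hence R(z) = (1 + 4/7z)/(1 − 3/7z).

Solve |R(x)|<1 on ℝ⁻.
x=-1.05: |R|=0.2759
R=−1: 1+4/7x = −1+3/7x ⇒ -1/7x=2 ⇒ x=2/(-1/7)=-14.0000
Confirm numerically:
  x=-9.935: |R|=0.88955 <1
  x=-9.797: |R|=0.88450 <1
  x=-5.894: |R|=0.67158 <1
  x=-5.780: |R|=0.66228 <1
  x=-14.463: |R|=1.00919 >1
  x=-14.183: |R|=1.00369 >1
  x=-14.098: |R|=1.00199 >1
Interval (-14.0000, 0).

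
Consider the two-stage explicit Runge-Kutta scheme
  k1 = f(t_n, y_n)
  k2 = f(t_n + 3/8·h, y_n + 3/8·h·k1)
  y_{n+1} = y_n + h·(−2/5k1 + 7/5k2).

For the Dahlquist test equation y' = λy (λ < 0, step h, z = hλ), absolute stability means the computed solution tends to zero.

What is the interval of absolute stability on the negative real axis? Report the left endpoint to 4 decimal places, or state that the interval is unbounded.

z∈(-1.9048,0).

With y'=λy (z=hλ):
  k1=λy_n ⇒ h·k1=z·y_n;  k2=λ(1+3/8z)y_n ⇒ h·k2=z(1+3/8z)y_n
  y_{n+1}/y_n = 1 − 2/5z + 7/5z(1+3/8z) = 1 + z + 21/40z²
  ⇒ R(z) = 1 + z + 21/40z².

Find x<0 with |R(x)|<1.
x=-1.39: |R|=0.6244
R=1: x+21/40x²=0 ⇒ x=−40/21=-1.9048; min R=1−1/(4·21/40)=0.5238>−1
Confirm numerically:
  x=-1.630: |R|=0.76487 <1
  x=-1.559: |R|=0.71700 <1
  x=-1.214: |R|=0.55974 <1
  x=-1.158: |R|=0.54601 <1
  x=-2.370: |R|=1.57887 >1
  x=-2.079: |R|=1.19018 >1
  x=-2.038: |R|=1.14256 >1
Stable set (-1.9048, 0).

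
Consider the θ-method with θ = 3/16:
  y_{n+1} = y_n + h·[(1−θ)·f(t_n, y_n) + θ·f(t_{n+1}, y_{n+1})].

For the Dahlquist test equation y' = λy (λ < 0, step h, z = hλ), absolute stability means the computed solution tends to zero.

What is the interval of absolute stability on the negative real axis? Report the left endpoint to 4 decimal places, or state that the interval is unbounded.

z∈(-3.2000,0).

Set f=λy, z=hλ:
  y_{n+1} = y_n + z·[13/16·y_n + 3/16·y_{n+1}] ⇒ (1 − 3/16z)y_{n+1} = (1 + 13/16z)y_n
  so R(z) = (1 + 13/16z)/(1 − 3/16z).

Solve |R(x)|<1 on ℝ⁻.
x=-1.67: |R|=0.2718
R=−1: 1+13/16x = −1+3/16x ⇒ -5/8x=2 ⇒ x=2/(-5/8)=-3.2000
Confirm numerically:
  x=-2.981: |R|=0.91220 <1
  x=-2.246: |R|=0.58044 <1
  x=-1.978: |R|=0.44287 <1
  x=-3.599: |R|=1.14890 >1
  x=-3.514: |R|=1.11830 >1
  x=-3.422: |R|=1.08452 >1
Stable set (-3.2000, 0).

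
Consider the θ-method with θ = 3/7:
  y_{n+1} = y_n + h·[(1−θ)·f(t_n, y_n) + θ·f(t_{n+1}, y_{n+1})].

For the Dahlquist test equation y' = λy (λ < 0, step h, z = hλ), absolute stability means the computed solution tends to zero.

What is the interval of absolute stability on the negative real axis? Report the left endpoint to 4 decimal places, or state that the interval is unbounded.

z∈(-14.0000,0).

On y'=λy, z=hλ:
  y_{n+1} = y_n + z·[4/7·y_n + 3/7·y_{n+1}] ⇒ (1 − 3/7z)y_{n+1} = (1 + 4/7z)y_n
  so R(z) = (1 + 4/7z)/(1 − 3/7z).

Solve |R(x)|<1 on ℝ⁻.
x=-1.68: |R|=0.0233
R=−1: 1+4/7x = −1+3/7x ⇒ -1/7x=2 ⇒ x=2/(-1/7)=-14.0000
Confirm numerically:
  x=-13.036: |R|=0.97909 <1
  x=-12.552: |R|=0.96757 <1
  x=-12.432: |R|=0.96460 <1
  x=-10.659: |R|=0.91428 <1
  x=-14.583: |R|=1.01149 >1
  x=-14.409: |R|=1.00814 >1
  x=-14.316: |R|=1.00633 >1
Stable set (-14.0000, 0).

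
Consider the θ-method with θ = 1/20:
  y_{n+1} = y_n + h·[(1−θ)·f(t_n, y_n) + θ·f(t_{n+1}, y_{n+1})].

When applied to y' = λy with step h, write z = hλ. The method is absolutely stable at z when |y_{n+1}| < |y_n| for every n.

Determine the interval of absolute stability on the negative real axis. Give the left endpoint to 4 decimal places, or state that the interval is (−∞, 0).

(-2.2222, 0).

Set f=λy, z=hλ:
  y_{n+1} = y_n + z·[19/20·y_n + 1/20·y_{n+1}] ⇒ (1 − 1/20z)y_{n+1} = (1 + 19/20z)y_n
  so R(z) = (1 + 19/20z)/(1 − 1/20z).

Boundary: |R(x)|=1, x<0.
x=-0.43: |R|=0.5791
R=−1: 1+19/20x = −1+1/20x ⇒ -9/10x=2 ⇒ x=2/(-9/10)=-2.2222
Confirm numerically:
  x=-1.896: |R|=0.73182 <1
  x=-1.597: |R|=0.47891 <1
  x=-1.336: |R|=0.25234 <1
  x=-1.170: |R|=0.10534 <1
  x=-2.812: |R|=1.46537 >1
  x=-2.279: |R|=1.04587 >1
So |R|<1 on (-2.2222, 0).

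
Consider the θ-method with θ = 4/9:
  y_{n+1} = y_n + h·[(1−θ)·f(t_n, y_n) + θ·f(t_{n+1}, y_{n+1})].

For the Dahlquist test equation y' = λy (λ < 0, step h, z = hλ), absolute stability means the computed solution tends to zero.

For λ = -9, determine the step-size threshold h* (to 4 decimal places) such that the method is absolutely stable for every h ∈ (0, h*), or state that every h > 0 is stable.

On y'=λy, z=hλ:
  y_{n+1} = y_n + z·[5/9·y_n + 4/9·y_{n+1}] ⇒ (1 − 4/9z)y_{n+1} = (1 + 5/9z)y_n
  Hence R(z) = (1 + 5/9z)/(1 − 4/9z).

Find x<0 with |R(x)|<1.
x=-1.09: |R|=0.2657
R=−1: 1+5/9x = −1+4/9x ⇒ -1/9x=2 ⇒ x=2/(-1/9)=-18.0000
Confirm numerically:
  x=-15.532: |R|=0.96530 <1
  x=-14.567: |R|=0.94897 <1
  x=-9.363: |R|=0.81407 <1
  x=-18.565: |R|=1.00679 >1
  x=-18.533: |R|=1.00641 >1
  x=-18.462: |R|=1.00558 >1
So |R|<1 on (-18.0000, 0).

(-18.0000,0); λ=-9 ⇒ h* = (18)/9 = 2.0000.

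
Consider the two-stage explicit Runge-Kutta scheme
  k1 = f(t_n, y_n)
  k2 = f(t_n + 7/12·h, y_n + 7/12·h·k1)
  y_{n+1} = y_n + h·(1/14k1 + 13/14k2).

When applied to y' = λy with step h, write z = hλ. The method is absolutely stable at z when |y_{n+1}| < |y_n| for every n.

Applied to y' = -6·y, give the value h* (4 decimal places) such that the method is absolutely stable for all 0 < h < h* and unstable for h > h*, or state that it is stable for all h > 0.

On y'=λy, z=hλ:
  k1=λy_n ⇒ h·k1=z·y_n;  k2=λ(1+7/12z)y_n ⇒ h·k2=z(1+7/12z)y_n
  y_{n+1}/y_n = 1 + 1/14z + 13/14z(1+7/12z) = 1 + z + 13/24z²
  Hence R(z) = 1 + z + 13/24z².

Need |R(x)|<1, x<0.
x=-0.39: |R|=0.6924
R=1: x+13/24x²=0 ⇒ x=−24/13=-1.8462; min R=1−1/(4·13/24)=0.5385>−1
Confirm numerically:
  x=-1.577: |R|=0.77009 <1
  x=-1.291: |R|=0.61179 <1
  x=-1.144: |R|=0.56490 <1
  x=-0.894: |R|=0.53892 <1
  x=-2.319: |R|=1.59395 >1
  x=-2.155: |R|=1.36051 >1
  x=-1.989: |R|=1.15390 >1
Interval (-1.8462, 0).

(-1.8462,0); λ=-6 ⇒ h* = (24/13)/6 = 0.3077.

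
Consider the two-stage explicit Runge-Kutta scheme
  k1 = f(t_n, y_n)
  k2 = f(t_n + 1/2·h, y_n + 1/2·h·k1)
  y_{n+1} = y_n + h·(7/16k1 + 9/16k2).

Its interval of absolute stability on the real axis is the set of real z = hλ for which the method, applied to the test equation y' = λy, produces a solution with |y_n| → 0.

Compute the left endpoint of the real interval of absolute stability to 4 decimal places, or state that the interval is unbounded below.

On y'=λy, z=hλ:
  k1=λy_n ⇒ h·k1=z·y_n;  k2=λ(1+1/2z)y_n ⇒ h·k2=z(1+1/2z)y_n
  y_{n+1}/y_n = 1 + 7/16z + 9/16z(1+1/2z) = 1 + z + 9/32z²
  Hence R(z) = 1 + z + 9/32z².

Find x<0 with |R(x)|<1.
x=-0.96: |R|=0.2992
R=1: x+9/32x²=0 ⇒ x=−32/9=-3.5556; min R=1−1/(4·9/32)=0.1111>−1
Confirm numerically:
  x=-3.120: |R|=0.61780 <1
  x=-2.910: |R|=0.47165 <1
  x=-1.971: |R|=0.12161 <1
  x=-3.965: |R|=1.45659 >1
  x=-3.929: |R|=1.41267 >1
  x=-3.656: |R|=1.10328 >1
Interval (-3.5556, 0).

z* = -3.5556.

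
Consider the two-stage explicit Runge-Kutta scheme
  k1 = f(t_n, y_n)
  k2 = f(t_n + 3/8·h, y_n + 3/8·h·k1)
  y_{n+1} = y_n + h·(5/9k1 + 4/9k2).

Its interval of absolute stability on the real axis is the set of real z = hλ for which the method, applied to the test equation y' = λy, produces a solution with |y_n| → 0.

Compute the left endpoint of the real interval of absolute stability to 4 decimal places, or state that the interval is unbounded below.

Set f=λy, z=hλ:
  k1=λy_n ⇒ h·k1=z·y_n;  k2=λ(1+3/8z)y_n ⇒ h·k2=z(1+3/8z)y_n
  y_{n+1}/y_n = 1 + 5/9z + 4/9z(1+3/8z) = 1 + z + 1/6z²
  so R(z) = 1 + z + 1/6z².

Boundary: |R(x)|=1, x<0.
x=-1.35: |R|=0.0463
R=1: x+1/6x²=0 ⇒ x=−6=-6.0000; min R=1−1/(4·1/6)=-0.5000>−1
Confirm numerically:
  x=-4.867: |R|=0.08095 <1
  x=-4.150: |R|=0.27958 <1
  x=-3.990: |R|=0.33665 <1
  x=-3.751: |R|=0.40600 <1
  x=-6.427: |R|=1.45739 >1
  x=-6.419: |R|=1.44826 >1
So |R|<1 on (-6.0000, 0).

left endpoint -6.0000.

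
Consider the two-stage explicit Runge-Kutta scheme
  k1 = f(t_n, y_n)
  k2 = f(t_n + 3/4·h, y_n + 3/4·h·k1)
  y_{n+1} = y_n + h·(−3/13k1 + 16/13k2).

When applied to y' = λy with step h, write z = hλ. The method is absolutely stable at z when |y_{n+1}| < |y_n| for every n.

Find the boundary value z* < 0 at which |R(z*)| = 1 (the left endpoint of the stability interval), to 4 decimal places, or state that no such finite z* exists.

With y'=λy (z=hλ):
  k1=λy_n ⇒ h·k1=z·y_n;  k2=λ(1+3/4z)y_n ⇒ h·k2=z(1+3/4z)y_n
  y_{n+1}/y_n = 1 − 3/13z + 16/13z(1+3/4z) = 1 + z + 12/13z²
  ⇒ R(z) = 1 + z + 12/13z².

Solve |R(x)|<1 on ℝ⁻.
x=-0.49: |R|=0.7316
R=1: x+12/13x²=0 ⇒ x=−13/12=-1.0833; min R=1−1/(4·12/13)=0.7292>−1
Confirm numerically:
  x=-0.866: |R|=0.82627 <1
  x=-0.829: |R|=0.80538 <1
  x=-0.789: |R|=0.78563 <1
  x=-1.427: |R|=1.45269 >1
  x=-1.354: |R|=1.33829 >1
  x=-1.223: |R|=1.15767 >1
So |R|<1 on (-1.0833, 0).

left endpoint -1.0833.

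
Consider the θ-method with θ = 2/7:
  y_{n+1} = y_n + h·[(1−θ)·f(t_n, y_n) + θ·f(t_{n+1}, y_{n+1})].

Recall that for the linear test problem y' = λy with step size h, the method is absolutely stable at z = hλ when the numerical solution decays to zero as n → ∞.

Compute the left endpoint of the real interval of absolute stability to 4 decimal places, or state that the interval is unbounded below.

z* = -4.6667.

On y'=λy, z=hλ:
  y_{n+1} = y_n + z·[5/7·y_n + 2/7·y_{n+1}] ⇒ (1 − 2/7z)y_{n+1} = (1 + 5/7z)y_n
  R(z) = (1 + 5/7z)/(1 − 2/7z).

Need |R(x)|<1, x<0.
x=-0.62: |R|=0.4733
R=−1: 1+5/7x = −1+2/7x ⇒ -3/7x=2 ⇒ x=2/(-3/7)=-4.6667
Confirm numerically:
  x=-3.940: |R|=0.85349 <1
  x=-2.751: |R|=0.54031 <1
  x=-2.560: |R|=0.47855 <1
  x=-2.463: |R|=0.44566 <1
  x=-5.216: |R|=1.09454 >1
  x=-5.042: |R|=1.06591 >1
  x=-4.737: |R|=1.01281 >1
So |R|<1 on (-4.6667, 0).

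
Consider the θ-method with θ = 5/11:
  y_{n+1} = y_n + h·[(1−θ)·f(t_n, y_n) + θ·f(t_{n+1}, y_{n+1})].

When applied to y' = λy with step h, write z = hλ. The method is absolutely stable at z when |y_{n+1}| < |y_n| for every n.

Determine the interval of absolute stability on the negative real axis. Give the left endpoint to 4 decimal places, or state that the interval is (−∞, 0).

Set f=λy, z=hλ:
  y_{n+1} = y_n + z·[6/11·y_n + 5/11·y_{n+1}] ⇒ (1 − 5/11z)y_{n+1} = (1 + 6/11z)y_n
  R(z) = (1 + 6/11z)/(1 − 5/11z).

Solve |R(x)|<1 on ℝ⁻.
x=-0.44: |R|=0.6333
R=−1: 1+6/11x = −1+5/11x ⇒ -1/11x=2 ⇒ x=2/(-1/11)=-22.0000
Confirm numerically:
  x=-20.083: |R|=0.98279 <1
  x=-12.468: |R|=0.87003 <1
  x=-9.756: |R|=0.79518 <1
  x=-9.473: |R|=0.78537 <1
  x=-22.354: |R|=1.00288 >1
  x=-22.091: |R|=1.00075 >1
Stable set (-22.0000, 0).

(-22.0000, 0).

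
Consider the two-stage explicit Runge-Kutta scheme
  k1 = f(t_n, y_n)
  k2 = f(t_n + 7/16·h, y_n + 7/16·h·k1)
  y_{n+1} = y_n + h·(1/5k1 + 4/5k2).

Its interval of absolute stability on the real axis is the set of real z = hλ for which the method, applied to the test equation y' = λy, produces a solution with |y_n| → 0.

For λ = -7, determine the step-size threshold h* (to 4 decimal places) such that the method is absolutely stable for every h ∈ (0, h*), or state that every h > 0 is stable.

(-2.8571,0); λ=-7 ⇒ h* = (20/7)/7 = 0.4082.

Test eqn y'=λy, z=hλ:
  k1=λy_n ⇒ h·k1=z·y_n;  k2=λ(1+7/16z)y_n ⇒ h·k2=z(1+7/16z)y_n
  y_{n+1}/y_n = 1 + 1/5z + 4/5z(1+7/16z) = 1 + z + 7/20z²
  R(z) = 1 + z + 7/20z².

Need |R(x)|<1, x<0.
x=-0.61: |R|=0.5202
R=1: x+7/20x²=0 ⇒ x=−20/7=-2.8571; min R=1−1/(4·7/20)=0.2857>−1
Confirm numerically:
  x=-2.406: |R|=0.62009 <1
  x=-1.517: |R|=0.28845 <1
  x=-1.407: |R|=0.28588 <1
  x=-1.388: |R|=0.28629 <1
  x=-3.295: |R|=1.50496 >1
  x=-3.052: |R|=1.20815 >1
  x=-2.967: |R|=1.11408 >1
Interval (-2.8571, 0).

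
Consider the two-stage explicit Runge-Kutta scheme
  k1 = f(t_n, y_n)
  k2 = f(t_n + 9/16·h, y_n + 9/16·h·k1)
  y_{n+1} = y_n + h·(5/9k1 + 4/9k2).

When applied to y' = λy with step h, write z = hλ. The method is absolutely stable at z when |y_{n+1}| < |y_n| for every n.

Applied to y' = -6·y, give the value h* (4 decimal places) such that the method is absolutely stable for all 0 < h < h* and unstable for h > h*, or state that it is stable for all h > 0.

With y'=λy (z=hλ):
  k1=λy_n ⇒ h·k1=z·y_n;  k2=λ(1+9/16z)y_n ⇒ h·k2=z(1+9/16z)y_n
  y_{n+1}/y_n = 1 + 5/9z + 4/9z(1+9/16z) = 1 + z + 1/4z²
  R(z) = 1 + z + 1/4z².

Boundary: |R(x)|=1, x<0.
x=-0.52: |R|=0.5476
R=1: x+1/4x²=0 ⇒ x=−4=-4.0000; min R=1−1/(4·1/4)=0.0000>−1
Confirm numerically:
  x=-3.901: |R|=0.90345 <1
  x=-3.229: |R|=0.37761 <1
  x=-2.943: |R|=0.22231 <1
  x=-2.822: |R|=0.16892 <1
  x=-4.241: |R|=1.25552 >1
  x=-4.126: |R|=1.12997 >1
  x=-4.055: |R|=1.05576 >1
Stable set (-4.0000, 0).

(-4.0000,0); λ=-6 ⇒ h* = (4)/6 = 0.6667.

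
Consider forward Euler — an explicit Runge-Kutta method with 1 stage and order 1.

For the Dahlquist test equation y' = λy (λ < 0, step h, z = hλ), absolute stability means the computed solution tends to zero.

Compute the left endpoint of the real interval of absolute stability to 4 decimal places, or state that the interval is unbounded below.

left endpoint -2.0000.

With y'=λy (z=hλ):
  order 1, 1-stage ⇒ R(z)=1+z
  (e.g. R(-0.67)=0.33000, |R|=0.33000)

Solve |R(x)|<1 on ℝ⁻.
x=-0.67: |R|=0.3300
|R(-2.1)|=1.1000 |R(-1.37)|=0.3700 |R(-1.04)|=0.0400
Bisect:
  x_lo=-2.8994 |R|=1.8994  x_hi=-0.3811 |R|=0.6189
  mid=-1.64025 |R|=0.64025 →hi
  mid=-2.26981 |R|=1.26981 →lo
  mid=-1.95503 |R|=0.95503 →hi
  mid=-2.11242 |R|=1.11242 →lo
  mid=-2.03372 |R|=1.03372 →lo
  mid=-1.99437 |R|=0.99437 →hi
  mid=-2.01405 |R|=1.01405 →lo
  mid=-2.00421 |R|=1.00421 →lo
  mid=-1.99929 |R|=0.99929 →hi
  mid=-2.00175 |R|=1.00175 →lo
  ...
  [-2.00006,-1.99991] ⇒ x*=-2.0000
Stable set (-2.0000, 0).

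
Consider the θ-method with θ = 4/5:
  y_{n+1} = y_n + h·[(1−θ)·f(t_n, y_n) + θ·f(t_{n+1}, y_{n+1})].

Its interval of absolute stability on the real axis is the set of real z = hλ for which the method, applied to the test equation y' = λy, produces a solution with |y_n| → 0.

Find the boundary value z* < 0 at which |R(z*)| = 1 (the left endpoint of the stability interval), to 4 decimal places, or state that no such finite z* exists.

On y'=λy, z=hλ:
  y_{n+1} = y_n + z·[1/5·y_n + 4/5·y_{n+1}] ⇒ (1 − 4/5z)y_{n+1} = (1 + 1/5z)y_n
  Hence R(z) = (1 + 1/5z)/(1 − 4/5z).

Need |R(x)|<1, x<0.
x=-0.36: |R|=0.7205
x=-2: |R|=0.2308
x=-10: |R|=0.1111
x=-100: |R|=0.2346
θ=4/5≥1/2 ⇒ |1+1/5x|<|1−4/5x| ∀x<0 ⇒ unbounded interval.

unbounded; (−∞, 0).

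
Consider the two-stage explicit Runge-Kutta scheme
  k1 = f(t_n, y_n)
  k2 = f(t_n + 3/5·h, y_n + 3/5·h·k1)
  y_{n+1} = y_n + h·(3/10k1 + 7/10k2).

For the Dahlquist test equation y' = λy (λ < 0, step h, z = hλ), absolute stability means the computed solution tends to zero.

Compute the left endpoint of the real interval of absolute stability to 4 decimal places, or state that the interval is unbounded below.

On y'=λy, z=hλ:
  k1=λy_n ⇒ h·k1=z·y_n;  k2=λ(1+3/5z)y_n ⇒ h·k2=z(1+3/5z)y_n
  y_{n+1}/y_n = 1 + 3/10z + 7/10z(1+3/5z) = 1 + z + 21/50z²
  R(z) = 1 + z + 21/50z².

Solve |R(x)|<1 on ℝ⁻.
x=-0.43: |R|=0.6477
R=1: x+21/50x²=0 ⇒ x=−50/21=-2.3810; min R=1−1/(4·21/50)=0.4048>−1
Confirm numerically:
  x=-2.322: |R|=0.94251 <1
  x=-2.137: |R|=0.78104 <1
  x=-1.969: |R|=0.65932 <1
  x=-1.031: |R|=0.41544 <1
  x=-2.790: |R|=1.47932 >1
  x=-2.463: |R|=1.08487 >1
So |R|<1 on (-2.3810, 0).

z* = -2.3810.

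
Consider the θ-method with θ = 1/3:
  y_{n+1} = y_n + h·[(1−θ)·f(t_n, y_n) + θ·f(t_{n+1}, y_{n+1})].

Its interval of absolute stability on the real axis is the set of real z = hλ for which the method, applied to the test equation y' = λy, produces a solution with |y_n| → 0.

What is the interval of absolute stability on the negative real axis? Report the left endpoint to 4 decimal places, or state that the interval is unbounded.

On y'=λy, z=hλ:
  y_{n+1} = y_n + z·[2/3·y_n + 1/3·y_{n+1}] ⇒ (1 − 1/3z)y_{n+1} = (1 + 2/3z)y_n
  ⇒ R(z) = (1 + 2/3z)/(1 − 1/3z).

Need |R(x)|<1, x<0.
x=-0.63: |R|=0.4793
R=−1: 1+2/3x = −1+1/3x ⇒ -1/3x=2 ⇒ x=2/(-1/3)=-6.0000
Confirm numerically:
  x=-5.958: |R|=0.99531 <1
  x=-5.634: |R|=0.95761 <1
  x=-3.510: |R|=0.61751 <1
  x=-3.435: |R|=0.60140 <1
  x=-6.553: |R|=1.05789 >1
  x=-6.029: |R|=1.00321 >1
Interval (-6.0000, 0).

z∈(-6.0000,0).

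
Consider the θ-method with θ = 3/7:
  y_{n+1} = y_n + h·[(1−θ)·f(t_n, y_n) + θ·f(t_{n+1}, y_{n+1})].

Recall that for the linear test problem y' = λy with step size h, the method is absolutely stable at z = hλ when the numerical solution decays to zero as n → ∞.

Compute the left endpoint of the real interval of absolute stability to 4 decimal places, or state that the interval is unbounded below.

Test eqn y'=λy, z=hλ:
  y_{n+1} = y_n + z·[4/7·y_n + 3/7·y_{n+1}] ⇒ (1 − 3/7z)y_{n+1} = (1 + 4/7z)y_n
  so R(z) = (1 + 4/7z)/(1 − 3/7z).

Boundary: |R(x)|=1, x<0.
x=-0.35: |R|=0.6957
R=−1: 1+4/7x = −1+3/7x ⇒ -1/7x=2 ⇒ x=2/(-1/7)=-14.0000
Confirm numerically:
  x=-12.999: |R|=0.97824 <1
  x=-8.106: |R|=0.81180 <1
  x=-6.285: |R|=0.70161 <1
  x=-14.474: |R|=1.00940 >1
  x=-14.218: |R|=1.00439 >1
So |R|<1 on (-14.0000, 0).

left endpoint -14.0000.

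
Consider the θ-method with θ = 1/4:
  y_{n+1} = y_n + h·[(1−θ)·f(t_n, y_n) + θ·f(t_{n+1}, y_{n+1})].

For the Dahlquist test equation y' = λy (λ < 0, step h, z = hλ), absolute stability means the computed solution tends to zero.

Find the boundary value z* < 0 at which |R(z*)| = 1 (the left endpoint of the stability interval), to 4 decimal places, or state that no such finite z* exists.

Test eqn y'=λy, z=hλ:
  y_{n+1} = y_n + z·[3/4·y_n + 1/4·y_{n+1}] ⇒ (1 − 1/4z)y_{n+1} = (1 + 3/4z)y_n
  R(z) = (1 + 3/4z)/(1 − 1/4z).

Need |R(x)|<1, x<0.
x=-0.9: |R|=0.2653
R=−1: 1+3/4x = −1+1/4x ⇒ -1/2x=2 ⇒ x=2/(-1/2)=-4.0000
Confirm numerically:
  x=-2.973: |R|=0.70544 <1
  x=-2.621: |R|=0.58345 <1
  x=-1.892: |R|=0.28445 <1
  x=-4.586: |R|=1.13650 >1
  x=-4.565: |R|=1.13193 >1
  x=-4.236: |R|=1.05731 >1
So |R|<1 on (-4.0000, 0).

z* = -4.0000.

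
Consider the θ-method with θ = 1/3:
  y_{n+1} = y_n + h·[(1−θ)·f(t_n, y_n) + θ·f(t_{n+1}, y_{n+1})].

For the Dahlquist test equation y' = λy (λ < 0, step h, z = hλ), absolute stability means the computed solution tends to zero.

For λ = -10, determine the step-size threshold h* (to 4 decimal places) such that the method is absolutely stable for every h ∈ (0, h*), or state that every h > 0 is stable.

(-6.0000,0); λ=-10 ⇒ h* = (6)/10 = 0.6000.

Set f=λy, z=hλ:
  y_{n+1} = y_n + z·[2/3·y_n + 1/3·y_{n+1}] ⇒ (1 − 1/3z)y_{n+1} = (1 + 2/3z)y_n
  ⇒ R(z) = (1 + 2/3z)/(1 − 1/3z).

Need |R(x)|<1, x<0.
x=-1.49: |R|=0.0045
R=−1: 1+2/3x = −1+1/3x ⇒ -1/3x=2 ⇒ x=2/(-1/3)=-6.0000
Confirm numerically:
  x=-3.217: |R|=0.55236 <1
  x=-2.999: |R|=0.49975 <1
  x=-2.636: |R|=0.40312 <1
  x=-6.364: |R|=1.03887 >1
  x=-6.224: |R|=1.02428 >1
  x=-6.068: |R|=1.00750 >1
So |R|<1 on (-6.0000, 0).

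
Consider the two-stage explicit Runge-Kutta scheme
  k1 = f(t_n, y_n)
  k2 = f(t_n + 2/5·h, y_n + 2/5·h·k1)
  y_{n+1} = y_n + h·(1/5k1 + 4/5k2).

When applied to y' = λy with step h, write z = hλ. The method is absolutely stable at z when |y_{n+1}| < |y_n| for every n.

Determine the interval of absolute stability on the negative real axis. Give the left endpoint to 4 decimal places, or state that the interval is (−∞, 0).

(-3.1250, 0).

With y'=λy (z=hλ):
  k1=λy_n ⇒ h·k1=z·y_n;  k2=λ(1+2/5z)y_n ⇒ h·k2=z(1+2/5z)y_n
  y_{n+1}/y_n = 1 + 1/5z + 4/5z(1+2/5z) = 1 + z + 8/25z²
  so R(z) = 1 + z + 8/25z².

Find x<0 with |R(x)|<1.
x=-1.62: |R|=0.2198
R=1: x+8/25x²=0 ⇒ x=−25/8=-3.1250; min R=1−1/(4·8/25)=0.2188>−1
Confirm numerically:
  x=-2.825: |R|=0.72880 <1
  x=-2.521: |R|=0.51274 <1
  x=-2.391: |R|=0.43840 <1
  x=-1.486: |R|=0.22062 <1
  x=-3.587: |R|=1.53030 >1
  x=-3.487: |R|=1.40393 >1
  x=-3.258: |R|=1.13866 >1
So |R|<1 on (-3.1250, 0).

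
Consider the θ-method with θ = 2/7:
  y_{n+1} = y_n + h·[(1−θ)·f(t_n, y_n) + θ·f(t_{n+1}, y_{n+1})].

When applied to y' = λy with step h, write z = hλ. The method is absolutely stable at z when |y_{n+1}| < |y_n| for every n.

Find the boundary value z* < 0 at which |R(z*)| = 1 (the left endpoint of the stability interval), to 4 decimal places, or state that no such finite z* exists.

z* = -4.6667.

With y'=λy (z=hλ):
  y_{n+1} = y_n + z·[5/7·y_n + 2/7·y_{n+1}] ⇒ (1 − 2/7z)y_{n+1} = (1 + 5/7z)y_n
  R(z) = (1 + 5/7z)/(1 − 2/7z).

Find x<0 with |R(x)|<1.
x=-1: |R|=0.2222
R=−1: 1+5/7x = −1+2/7x ⇒ -3/7x=2 ⇒ x=2/(-3/7)=-4.6667
Confirm numerically:
  x=-3.133: |R|=0.65317 <1
  x=-3.020: |R|=0.62117 <1
  x=-1.881: |R|=0.22347 <1
  x=-5.242: |R|=1.09872 >1
  x=-4.867: |R|=1.03591 >1
  x=-4.749: |R|=1.01497 >1
Interval (-4.6667, 0).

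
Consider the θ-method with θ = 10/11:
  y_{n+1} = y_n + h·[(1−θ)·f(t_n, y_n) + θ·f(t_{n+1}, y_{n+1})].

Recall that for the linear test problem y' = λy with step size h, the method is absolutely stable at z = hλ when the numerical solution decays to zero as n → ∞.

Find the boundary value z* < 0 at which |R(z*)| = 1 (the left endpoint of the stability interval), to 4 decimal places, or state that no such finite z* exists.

On y'=λy, z=hλ:
  y_{n+1} = y_n + z·[1/11·y_n + 10/11·y_{n+1}] ⇒ (1 − 10/11z)y_{n+1} = (1 + 1/11z)y_n
  R(z) = (1 + 1/11z)/(1 − 10/11z).

Need |R(x)|<1, x<0.
x=-0.53: |R|=0.6423
x=-2: |R|=0.2903
x=-10: |R|=0.0090
x=-100: |R|=0.0880
θ=10/11≥1/2 ⇒ |1+1/11x|<|1−10/11x| ∀x<0 ⇒ stable on all of ℝ⁻.

(−∞, 0) — no finite endpoint.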